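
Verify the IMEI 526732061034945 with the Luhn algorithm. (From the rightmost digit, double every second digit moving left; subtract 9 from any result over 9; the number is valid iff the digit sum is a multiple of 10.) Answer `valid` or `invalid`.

From the right, keep odd positions and double even positions (subtract 9 from any doubled value over 9):
  doubled (positions 2,4,...): 8 8 0 3 4 5 4 → sum 32
  kept (positions 1,3,...): 5 9 3 1 0 3 6 5 → sum 32
Total = 64.
64 mod 10 = 4, so the number is invalid.

invalid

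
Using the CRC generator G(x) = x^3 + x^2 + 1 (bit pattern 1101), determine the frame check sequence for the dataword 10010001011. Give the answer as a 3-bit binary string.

111

Append 3 zeros: 10010001011000. Divide by 1101 (XOR where the leading bit is 1):
  pos 0: 1001 XOR 1101 = 0100
  pos 1: 1000 XOR 1101 = 0101
  pos 2: 1010 XOR 1101 = 0111
  pos 3: 1110 XOR 1101 = 0011
  pos 5: 1110 XOR 1101 = 0011
  pos 7: 1111 XOR 1101 = 0010
  pos 9: 1000 XOR 1101 = 0101
  pos 10: 1010 XOR 1101 = 0111
Remainder (last 3 bits) = 111. This is the CRC / FCS.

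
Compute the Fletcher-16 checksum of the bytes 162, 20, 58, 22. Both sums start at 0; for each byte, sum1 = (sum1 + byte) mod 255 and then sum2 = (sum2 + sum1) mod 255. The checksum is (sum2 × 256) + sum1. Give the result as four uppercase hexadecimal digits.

5107

Running sums (mod 255):
  after byte 0 (162): sum1=162, sum2=162
  after byte 1 (20): sum1=182, sum2=89
  after byte 2 (58): sum1=240, sum2=74
  after byte 3 (22): sum1=7, sum2=81
Checksum = sum2·256 + sum1 = 81·256 + 7 = 20743 = 0x5107.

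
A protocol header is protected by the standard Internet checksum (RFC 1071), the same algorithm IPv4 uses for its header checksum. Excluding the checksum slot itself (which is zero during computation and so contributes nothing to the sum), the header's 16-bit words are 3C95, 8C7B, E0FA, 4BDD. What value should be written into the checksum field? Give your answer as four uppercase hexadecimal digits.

0A17

One's-complement addition (fold any carry out of bit 15 back into bit 0):
  0x3C95 + 0x8C7B = 0x0C910
  0xC910 + 0xE0FA = 0x1AA0A → wrap carry → 0xAA0B
  0xAA0B + 0x4BDD = 0x0F5E8
One's-complement sum = 0xF5E8.
Checksum = ~0xF5E8 & 0xFFFF = 0x0A17.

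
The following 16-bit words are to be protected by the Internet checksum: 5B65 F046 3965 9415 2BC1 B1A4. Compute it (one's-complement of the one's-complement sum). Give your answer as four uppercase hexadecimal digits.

0973

One's-complement addition (fold any carry out of bit 15 back into bit 0):
  0x5B65 + 0xF046 = 0x14BAB → wrap carry → 0x4BAC
  0x4BAC + 0x3965 = 0x08511
  0x8511 + 0x9415 = 0x11926 → wrap carry → 0x1927
  0x1927 + 0x2BC1 = 0x044E8
  0x44E8 + 0xB1A4 = 0x0F68C
One's-complement sum = 0xF68C.
Checksum = ~0xF68C & 0xFFFF = 0x0973.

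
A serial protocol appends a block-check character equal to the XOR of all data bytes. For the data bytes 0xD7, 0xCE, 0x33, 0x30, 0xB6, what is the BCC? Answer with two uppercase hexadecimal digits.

XOR the bytes together:
  start with 0xD7
  0xD7 ⊕ 0xCE = 0x19
  0x19 ⊕ 0x33 = 0x2A
  0x2A ⊕ 0x30 = 0x1A
  0x1A ⊕ 0xB6 = 0xAC

AC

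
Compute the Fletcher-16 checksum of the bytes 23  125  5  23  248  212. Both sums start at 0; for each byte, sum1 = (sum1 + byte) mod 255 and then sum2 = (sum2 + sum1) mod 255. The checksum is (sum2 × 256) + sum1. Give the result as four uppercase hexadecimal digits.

1E7E

Running sums (mod 255):
  after byte 0 (23): sum1=23, sum2=23
  after byte 1 (125): sum1=148, sum2=171
  after byte 2 (5): sum1=153, sum2=69
  after byte 3 (23): sum1=176, sum2=245
  after byte 4 (248): sum1=169, sum2=159
  after byte 5 (212): sum1=126, sum2=30
Checksum = sum2·256 + sum1 = 30·256 + 126 = 7806 = 0x1E7E.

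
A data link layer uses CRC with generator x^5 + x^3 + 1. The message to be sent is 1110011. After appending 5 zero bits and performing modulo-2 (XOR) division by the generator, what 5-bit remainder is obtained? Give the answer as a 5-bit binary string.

11010

Append 5 zeros: 111001100000. Divide by 101001 (XOR where the leading bit is 1):
  pos 0: 111001 XOR 101001 = 010000
  pos 1: 100001 XOR 101001 = 001000
  pos 3: 100000 XOR 101001 = 001001
  pos 5: 100100 XOR 101001 = 001101
Remainder (last 5 bits) = 11010. This is the CRC / FCS.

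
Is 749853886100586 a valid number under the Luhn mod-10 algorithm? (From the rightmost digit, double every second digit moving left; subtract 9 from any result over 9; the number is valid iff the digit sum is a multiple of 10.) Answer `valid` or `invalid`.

From the right, keep odd positions and double even positions (subtract 9 from any doubled value over 9):
  doubled (positions 2,4,...): 7 0 2 7 6 7 8 → sum 37
  kept (positions 1,3,...): 6 5 0 6 8 5 9 7 → sum 46
Total = 83.
83 mod 10 = 3, so the number is invalid.

invalid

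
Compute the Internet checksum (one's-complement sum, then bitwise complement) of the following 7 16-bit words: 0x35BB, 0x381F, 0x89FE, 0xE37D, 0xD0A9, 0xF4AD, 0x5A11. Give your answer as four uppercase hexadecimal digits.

0540

One's-complement addition (fold any carry out of bit 15 back into bit 0):
  0x35BB + 0x381F = 0x06DDA
  0x6DDA + 0x89FE = 0x0F7D8
  0xF7D8 + 0xE37D = 0x1DB55 → wrap carry → 0xDB56
  0xDB56 + 0xD0A9 = 0x1ABFF → wrap carry → 0xAC00
  0xAC00 + 0xF4AD = 0x1A0AD → wrap carry → 0xA0AE
  0xA0AE + 0x5A11 = 0x0FABF
One's-complement sum = 0xFABF.
Checksum = ~0xFABF & 0xFFFF = 0x0540.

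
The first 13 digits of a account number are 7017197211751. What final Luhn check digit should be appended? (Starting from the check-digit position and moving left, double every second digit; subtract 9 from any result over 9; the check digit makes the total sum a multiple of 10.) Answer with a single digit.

Partial digits right→left: 1 5 7 1 1 2 7 9 1 7 1 0 7
Double every second digit counting from the check-digit position (so the 1st, 3rd, 5th, ... of the partial from the right).
  doubled (with −9 where >9): 2 5 2 5 2 2 5 → sum 23
  kept as-is: 5 1 2 9 7 0 → sum 24
Total = 23 + 24 = 47.
Check digit = (10 − (47 mod 10)) mod 10 = 3.

3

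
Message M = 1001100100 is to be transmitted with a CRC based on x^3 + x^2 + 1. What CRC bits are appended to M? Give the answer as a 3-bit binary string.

110

Append 3 zeros: 1001100100000. Divide by 1101 (XOR where the leading bit is 1):
  pos 0: 1001 XOR 1101 = 0100
  pos 1: 1001 XOR 1101 = 0100
  pos 2: 1000 XOR 1101 = 0101
  pos 3: 1010 XOR 1101 = 0111
  pos 4: 1111 XOR 1101 = 0010
  pos 6: 1000 XOR 1101 = 0101
  pos 7: 1010 XOR 1101 = 0111
  pos 8: 1110 XOR 1101 = 0011
Remainder (last 3 bits) = 110. This is the CRC / FCS.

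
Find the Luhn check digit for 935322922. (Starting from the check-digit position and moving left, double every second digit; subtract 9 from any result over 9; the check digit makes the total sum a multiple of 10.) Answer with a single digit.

Partial digits right→left: 2 2 9 2 2 3 5 3 9
Double every second digit counting from the check-digit position (so the 1st, 3rd, 5th, ... of the partial from the right).
  doubled (with −9 where >9): 4 9 4 1 9 → sum 27
  kept as-is: 2 2 3 3 → sum 10
Total = 27 + 10 = 37.
Check digit = (10 − (37 mod 10)) mod 10 = 3.

3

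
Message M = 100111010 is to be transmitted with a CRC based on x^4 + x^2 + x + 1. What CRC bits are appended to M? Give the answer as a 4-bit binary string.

0111

Append 4 zeros: 1001110100000. Divide by 10111 (XOR where the leading bit is 1):
  pos 0: 10011 XOR 10111 = 00100
  pos 2: 10010 XOR 10111 = 00101
  pos 4: 10110 XOR 10111 = 00001
  pos 8: 10000 XOR 10111 = 00111
Remainder (last 4 bits) = 0111. This is the CRC / FCS.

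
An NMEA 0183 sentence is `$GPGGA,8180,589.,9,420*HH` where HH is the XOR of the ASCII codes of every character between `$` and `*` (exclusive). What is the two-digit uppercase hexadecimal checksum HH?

XOR the ASCII codes of the payload characters:
  'G' = 0x47 → acc = 0x47
  'P' = 0x50 → acc = 0x17
  'G' = 0x47 → acc = 0x50
  'G' = 0x47 → acc = 0x17
  'A' = 0x41 → acc = 0x56
  ',' = 0x2C → acc = 0x7A
  '8' = 0x38 → acc = 0x42
  '1' = 0x31 → acc = 0x73
  '8' = 0x38 → acc = 0x4B
  '0' = 0x30 → acc = 0x7B
  ',' = 0x2C → acc = 0x57
  '5' = 0x35 → acc = 0x62
  '8' = 0x38 → acc = 0x5A
  '9' = 0x39 → acc = 0x63
  '.' = 0x2E → acc = 0x4D
  ',' = 0x2C → acc = 0x61
  '9' = 0x39 → acc = 0x58
  ',' = 0x2C → acc = 0x74
  '4' = 0x34 → acc = 0x40
  '2' = 0x32 → acc = 0x72
  '0' = 0x30 → acc = 0x42
Checksum = 0x42.

42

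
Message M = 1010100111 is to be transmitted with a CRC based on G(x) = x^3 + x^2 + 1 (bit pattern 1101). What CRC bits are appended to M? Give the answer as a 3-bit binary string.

101

Append 3 zeros: 1010100111000. Divide by 1101 (XOR where the leading bit is 1):
  pos 0: 1010 XOR 1101 = 0111
  pos 1: 1111 XOR 1101 = 0010
  pos 3: 1000 XOR 1101 = 0101
  pos 4: 1011 XOR 1101 = 0110
  pos 5: 1101 XOR 1101 = 0000
  pos 9: 1000 XOR 1101 = 0101
Remainder (last 3 bits) = 101. This is the CRC / FCS.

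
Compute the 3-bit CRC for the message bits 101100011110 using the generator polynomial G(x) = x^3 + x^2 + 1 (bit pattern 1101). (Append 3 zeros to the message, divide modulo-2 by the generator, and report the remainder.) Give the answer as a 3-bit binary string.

Append 3 zeros: 101100011110000. Divide by 1101 (XOR where the leading bit is 1):
  pos 0: 1011 XOR 1101 = 0110
  pos 1: 1100 XOR 1101 = 0001
  pos 4: 1001 XOR 1101 = 0100
  pos 5: 1001 XOR 1101 = 0100
  pos 6: 1001 XOR 1101 = 0100
  pos 7: 1001 XOR 1101 = 0100
  pos 8: 1000 XOR 1101 = 0101
  pos 9: 1010 XOR 1101 = 0111
  pos 10: 1110 XOR 1101 = 0011
Remainder (last 3 bits) = 110. This is the CRC / FCS.

110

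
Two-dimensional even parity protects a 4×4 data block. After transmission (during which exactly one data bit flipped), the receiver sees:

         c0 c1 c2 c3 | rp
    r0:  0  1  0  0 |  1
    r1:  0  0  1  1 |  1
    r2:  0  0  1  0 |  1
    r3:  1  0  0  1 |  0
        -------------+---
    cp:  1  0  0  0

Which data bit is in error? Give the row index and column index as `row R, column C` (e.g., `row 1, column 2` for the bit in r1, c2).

Recompute each row's even parity and compare to rp:
  r0: data parity 1, sent rp 1 → ok
  r1: data parity 0, sent rp 1 → mismatch
  r2: data parity 1, sent rp 1 → ok
  r3: data parity 0, sent rp 0 → ok
Recompute each column's even parity and compare to cp:
  c0: data parity 1, sent cp 1 → ok
  c1: data parity 1, sent cp 0 → mismatch
  c2: data parity 0, sent cp 0 → ok
  c3: data parity 0, sent cp 0 → ok
Exactly one row (r1) and one column (c1) fail → the flipped bit is at their intersection.

row 1, column 1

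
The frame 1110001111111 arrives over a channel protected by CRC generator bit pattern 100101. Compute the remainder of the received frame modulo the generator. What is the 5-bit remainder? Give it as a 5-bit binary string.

Modulo-2 division of 1110001111111 by 100101:
  pos 0: 111000 XOR 100101 = 011101
  pos 1: 111011 XOR 100101 = 011110
  pos 2: 111101 XOR 100101 = 011000
  pos 3: 110001 XOR 100101 = 010100
  pos 4: 101001 XOR 100101 = 001100
  pos 6: 110011 XOR 100101 = 010110
  pos 7: 101101 XOR 100101 = 001000
Remainder = 01000 (nonzero — an error is detected).

01000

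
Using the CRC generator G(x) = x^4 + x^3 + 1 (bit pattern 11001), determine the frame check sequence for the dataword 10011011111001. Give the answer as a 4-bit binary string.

Append 4 zeros: 100110111110010000. Divide by 11001 (XOR where the leading bit is 1):
  pos 0: 10011 XOR 11001 = 01010
  pos 1: 10100 XOR 11001 = 01101
  pos 2: 11011 XOR 11001 = 00010
  pos 5: 10111 XOR 11001 = 01110
  pos 6: 11101 XOR 11001 = 00100
  pos 8: 10000 XOR 11001 = 01001
  pos 9: 10011 XOR 11001 = 01010
  pos 10: 10100 XOR 11001 = 01101
  pos 11: 11010 XOR 11001 = 00011
Remainder (last 4 bits) = 1100. This is the CRC / FCS.

1100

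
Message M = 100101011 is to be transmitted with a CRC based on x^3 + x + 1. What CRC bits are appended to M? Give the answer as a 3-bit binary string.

Append 3 zeros: 100101011000. Divide by 1011 (XOR where the leading bit is 1):
  pos 0: 1001 XOR 1011 = 0010
  pos 2: 1001 XOR 1011 = 0010
  pos 4: 1001 XOR 1011 = 0010
  pos 6: 1010 XOR 1011 = 0001
Remainder (last 3 bits) = 100. This is the CRC / FCS.

100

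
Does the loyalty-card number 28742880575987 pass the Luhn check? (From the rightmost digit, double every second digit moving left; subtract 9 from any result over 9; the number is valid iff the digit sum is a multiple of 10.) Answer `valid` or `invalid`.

invalid

From the right, keep odd positions and double even positions (subtract 9 from any doubled value over 9):
  doubled (positions 2,4,...): 7 1 1 7 4 5 4 → sum 29
  kept (positions 1,3,...): 7 9 7 0 8 4 8 → sum 43
Total = 72.
72 mod 10 = 2, so the number is invalid.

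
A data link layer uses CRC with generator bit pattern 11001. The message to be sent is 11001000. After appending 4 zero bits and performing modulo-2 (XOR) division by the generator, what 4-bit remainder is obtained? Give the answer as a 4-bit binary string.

0000

Append 4 zeros: 110010000000. Divide by 11001 (XOR where the leading bit is 1):
  pos 0: 11001 XOR 11001 = 00000
Remainder (last 4 bits) = 0000. This is the CRC / FCS.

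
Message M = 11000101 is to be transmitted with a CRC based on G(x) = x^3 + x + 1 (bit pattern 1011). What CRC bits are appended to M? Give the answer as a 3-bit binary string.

Append 3 zeros: 11000101000. Divide by 1011 (XOR where the leading bit is 1):
  pos 0: 1100 XOR 1011 = 0111
  pos 1: 1110 XOR 1011 = 0101
  pos 2: 1011 XOR 1011 = 0000
  pos 7: 1000 XOR 1011 = 0011
Remainder (last 3 bits) = 011. This is the CRC / FCS.

011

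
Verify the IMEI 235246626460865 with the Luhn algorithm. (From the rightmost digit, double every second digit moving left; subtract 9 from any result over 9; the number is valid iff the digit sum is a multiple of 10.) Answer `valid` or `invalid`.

From the right, keep odd positions and double even positions (subtract 9 from any doubled value over 9):
  doubled (positions 2,4,...): 3 0 8 4 3 4 6 → sum 28
  kept (positions 1,3,...): 5 8 6 6 6 4 5 2 → sum 42
Total = 70.
70 mod 10 = 0, so the number is valid.

valid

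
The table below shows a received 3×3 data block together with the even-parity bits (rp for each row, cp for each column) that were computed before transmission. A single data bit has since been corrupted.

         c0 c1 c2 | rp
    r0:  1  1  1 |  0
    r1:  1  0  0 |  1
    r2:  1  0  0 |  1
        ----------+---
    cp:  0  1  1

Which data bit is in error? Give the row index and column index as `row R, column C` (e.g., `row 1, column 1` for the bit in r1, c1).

row 0, column 0

Recompute each row's even parity and compare to rp:
  r0: data parity 1, sent rp 0 → mismatch
  r1: data parity 1, sent rp 1 → ok
  r2: data parity 1, sent rp 1 → ok
Recompute each column's even parity and compare to cp:
  c0: data parity 1, sent cp 0 → mismatch
  c1: data parity 1, sent cp 1 → ok
  c2: data parity 1, sent cp 1 → ok
Exactly one row (r0) and one column (c0) fail → the flipped bit is at their intersection.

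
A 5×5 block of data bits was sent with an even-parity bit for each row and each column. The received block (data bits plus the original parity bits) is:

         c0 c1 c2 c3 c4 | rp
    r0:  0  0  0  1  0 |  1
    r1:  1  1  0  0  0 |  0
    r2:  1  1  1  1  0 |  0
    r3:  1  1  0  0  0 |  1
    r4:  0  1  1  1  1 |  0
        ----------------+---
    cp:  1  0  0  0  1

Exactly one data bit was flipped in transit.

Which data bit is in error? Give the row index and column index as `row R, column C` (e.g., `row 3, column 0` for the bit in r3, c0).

Recompute each row's even parity and compare to rp:
  r0: data parity 1, sent rp 1 → ok
  r1: data parity 0, sent rp 0 → ok
  r2: data parity 0, sent rp 0 → ok
  r3: data parity 0, sent rp 1 → mismatch
  r4: data parity 0, sent rp 0 → ok
Recompute each column's even parity and compare to cp:
  c0: data parity 1, sent cp 1 → ok
  c1: data parity 0, sent cp 0 → ok
  c2: data parity 0, sent cp 0 → ok
  c3: data parity 1, sent cp 0 → mismatch
  c4: data parity 1, sent cp 1 → ok
Exactly one row (r3) and one column (c3) fail → the flipped bit is at their intersection.

row 3, column 3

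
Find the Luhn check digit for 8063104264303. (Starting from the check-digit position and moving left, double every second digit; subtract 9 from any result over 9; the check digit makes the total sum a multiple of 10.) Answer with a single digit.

6

Partial digits right→left: 3 0 3 4 6 2 4 0 1 3 6 0 8
Double every second digit counting from the check-digit position (so the 1st, 3rd, 5th, ... of the partial from the right).
  doubled (with −9 where >9): 6 6 3 8 2 3 7 → sum 35
  kept as-is: 0 4 2 0 3 0 → sum 9
Total = 35 + 9 = 44.
Check digit = (10 − (44 mod 10)) mod 10 = 6.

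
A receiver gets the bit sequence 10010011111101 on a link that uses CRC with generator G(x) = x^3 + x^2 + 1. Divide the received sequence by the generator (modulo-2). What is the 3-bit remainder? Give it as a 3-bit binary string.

000

Modulo-2 division of 10010011111101 by 1101:
  pos 0: 1001 XOR 1101 = 0100
  pos 1: 1000 XOR 1101 = 0101
  pos 2: 1010 XOR 1101 = 0111
  pos 3: 1111 XOR 1101 = 0010
  pos 5: 1011 XOR 1101 = 0110
  pos 6: 1101 XOR 1101 = 0000
  pos 10: 1101 XOR 1101 = 0000
Remainder = 000 (zero — the frame passes the CRC check).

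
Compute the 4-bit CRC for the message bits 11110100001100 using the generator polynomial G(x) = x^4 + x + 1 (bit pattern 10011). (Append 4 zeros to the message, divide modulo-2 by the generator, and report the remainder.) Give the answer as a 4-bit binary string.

Append 4 zeros: 111101000011000000. Divide by 10011 (XOR where the leading bit is 1):
  pos 0: 11110 XOR 10011 = 01101
  pos 1: 11011 XOR 10011 = 01000
  pos 2: 10000 XOR 10011 = 00011
  pos 5: 11000 XOR 10011 = 01011
  pos 6: 10111 XOR 10011 = 00100
  pos 8: 10010 XOR 10011 = 00001
  pos 12: 10000 XOR 10011 = 00011
Remainder (last 4 bits) = 0110. This is the CRC / FCS.

0110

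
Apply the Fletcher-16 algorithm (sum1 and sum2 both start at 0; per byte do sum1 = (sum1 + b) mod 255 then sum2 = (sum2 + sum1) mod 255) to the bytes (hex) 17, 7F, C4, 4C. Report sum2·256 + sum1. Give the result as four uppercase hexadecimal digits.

Running sums (mod 255):
  after byte 0 (17): sum1=23, sum2=23
  after byte 1 (7F): sum1=150, sum2=173
  after byte 2 (C4): sum1=91, sum2=9
  after byte 3 (4C): sum1=167, sum2=176
Checksum = sum2·256 + sum1 = 176·256 + 167 = 45223 = 0xB0A7.

B0A7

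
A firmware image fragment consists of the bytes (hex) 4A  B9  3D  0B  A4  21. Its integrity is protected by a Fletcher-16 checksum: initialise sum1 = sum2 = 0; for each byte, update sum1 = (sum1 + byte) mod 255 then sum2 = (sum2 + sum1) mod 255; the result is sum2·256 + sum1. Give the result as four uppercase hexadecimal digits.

DE12

Running sums (mod 255):
  after byte 0 (4A): sum1=74, sum2=74
  after byte 1 (B9): sum1=4, sum2=78
  after byte 2 (3D): sum1=65, sum2=143
  after byte 3 (0B): sum1=76, sum2=219
  after byte 4 (A4): sum1=240, sum2=204
  after byte 5 (21): sum1=18, sum2=222
Checksum = sum2·256 + sum1 = 222·256 + 18 = 56850 = 0xDE12.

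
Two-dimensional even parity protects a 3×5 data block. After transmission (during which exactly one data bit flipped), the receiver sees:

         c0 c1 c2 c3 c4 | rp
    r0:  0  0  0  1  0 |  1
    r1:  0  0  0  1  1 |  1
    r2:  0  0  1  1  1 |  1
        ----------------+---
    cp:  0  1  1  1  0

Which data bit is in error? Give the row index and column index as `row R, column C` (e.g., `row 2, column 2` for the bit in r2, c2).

row 1, column 1

Recompute each row's even parity and compare to rp:
  r0: data parity 1, sent rp 1 → ok
  r1: data parity 0, sent rp 1 → mismatch
  r2: data parity 1, sent rp 1 → ok
Recompute each column's even parity and compare to cp:
  c0: data parity 0, sent cp 0 → ok
  c1: data parity 0, sent cp 1 → mismatch
  c2: data parity 1, sent cp 1 → ok
  c3: data parity 1, sent cp 1 → ok
  c4: data parity 0, sent cp 0 → ok
Exactly one row (r1) and one column (c1) fail → the flipped bit is at their intersection.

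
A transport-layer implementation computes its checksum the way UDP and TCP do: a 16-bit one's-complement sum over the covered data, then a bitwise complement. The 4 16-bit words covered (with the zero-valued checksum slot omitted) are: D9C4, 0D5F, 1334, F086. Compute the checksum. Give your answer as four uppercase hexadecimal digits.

One's-complement addition (fold any carry out of bit 15 back into bit 0):
  0xD9C4 + 0x0D5F = 0x0E723
  0xE723 + 0x1334 = 0x0FA57
  0xFA57 + 0xF086 = 0x1EADD → wrap carry → 0xEADE
One's-complement sum = 0xEADE.
Checksum = ~0xEADE & 0xFFFF = 0x1521.

1521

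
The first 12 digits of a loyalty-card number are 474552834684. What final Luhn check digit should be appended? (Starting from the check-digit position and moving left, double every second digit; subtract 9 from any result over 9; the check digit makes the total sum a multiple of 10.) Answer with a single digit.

Partial digits right→left: 4 8 6 4 3 8 2 5 5 4 7 4
Double every second digit counting from the check-digit position (so the 1st, 3rd, 5th, ... of the partial from the right).
  doubled (with −9 where >9): 8 3 6 4 1 5 → sum 27
  kept as-is: 8 4 8 5 4 4 → sum 33
Total = 27 + 33 = 60.
Check digit = (10 − (60 mod 10)) mod 10 = 0.

0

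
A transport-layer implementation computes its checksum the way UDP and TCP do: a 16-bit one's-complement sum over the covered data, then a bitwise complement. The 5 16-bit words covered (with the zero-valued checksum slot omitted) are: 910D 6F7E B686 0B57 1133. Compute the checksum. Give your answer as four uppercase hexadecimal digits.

2C63

One's-complement addition (fold any carry out of bit 15 back into bit 0):
  0x910D + 0x6F7E = 0x1008B → wrap carry → 0x008C
  0x008C + 0xB686 = 0x0B712
  0xB712 + 0x0B57 = 0x0C269
  0xC269 + 0x1133 = 0x0D39C
One's-complement sum = 0xD39C.
Checksum = ~0xD39C & 0xFFFF = 0x2C63.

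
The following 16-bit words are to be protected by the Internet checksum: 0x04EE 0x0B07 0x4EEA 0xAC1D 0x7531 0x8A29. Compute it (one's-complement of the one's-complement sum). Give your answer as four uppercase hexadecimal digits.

F5A7

One's-complement addition (fold any carry out of bit 15 back into bit 0):
  0x04EE + 0x0B07 = 0x00FF5
  0x0FF5 + 0x4EEA = 0x05EDF
  0x5EDF + 0xAC1D = 0x10AFC → wrap carry → 0x0AFD
  0x0AFD + 0x7531 = 0x0802E
  0x802E + 0x8A29 = 0x10A57 → wrap carry → 0x0A58
One's-complement sum = 0x0A58.
Checksum = ~0x0A58 & 0xFFFF = 0xF5A7.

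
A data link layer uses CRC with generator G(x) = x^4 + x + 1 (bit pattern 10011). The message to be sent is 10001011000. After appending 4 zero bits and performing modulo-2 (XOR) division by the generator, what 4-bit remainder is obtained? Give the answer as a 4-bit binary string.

0000

Append 4 zeros: 100010110000000. Divide by 10011 (XOR where the leading bit is 1):
  pos 0: 10001 XOR 10011 = 00010
  pos 3: 10011 XOR 10011 = 00000
Remainder (last 4 bits) = 0000. This is the CRC / FCS.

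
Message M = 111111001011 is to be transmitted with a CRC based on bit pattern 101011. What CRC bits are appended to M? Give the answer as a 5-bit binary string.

Append 5 zeros: 11111100101100000. Divide by 101011 (XOR where the leading bit is 1):
  pos 0: 111111 XOR 101011 = 010100
  pos 1: 101000 XOR 101011 = 000011
  pos 5: 110101 XOR 101011 = 011110
  pos 6: 111101 XOR 101011 = 010110
  pos 7: 101100 XOR 101011 = 000111
  pos 10: 111000 XOR 101011 = 010011
  pos 11: 100110 XOR 101011 = 001101
Remainder (last 5 bits) = 01101. This is the CRC / FCS.

01101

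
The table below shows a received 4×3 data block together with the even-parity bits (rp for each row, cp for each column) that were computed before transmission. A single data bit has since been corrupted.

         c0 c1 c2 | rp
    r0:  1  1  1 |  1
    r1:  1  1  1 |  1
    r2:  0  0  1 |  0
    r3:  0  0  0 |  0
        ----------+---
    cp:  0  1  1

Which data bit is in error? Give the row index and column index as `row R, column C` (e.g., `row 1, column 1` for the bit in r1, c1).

row 2, column 1

Recompute each row's even parity and compare to rp:
  r0: data parity 1, sent rp 1 → ok
  r1: data parity 1, sent rp 1 → ok
  r2: data parity 1, sent rp 0 → mismatch
  r3: data parity 0, sent rp 0 → ok
Recompute each column's even parity and compare to cp:
  c0: data parity 0, sent cp 0 → ok
  c1: data parity 0, sent cp 1 → mismatch
  c2: data parity 1, sent cp 1 → ok
Exactly one row (r2) and one column (c1) fail → the flipped bit is at their intersection.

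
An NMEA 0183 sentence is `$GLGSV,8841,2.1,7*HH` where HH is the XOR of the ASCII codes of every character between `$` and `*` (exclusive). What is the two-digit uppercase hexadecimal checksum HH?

XOR the ASCII codes of the payload characters:
  'G' = 0x47 → acc = 0x47
  'L' = 0x4C → acc = 0x0B
  'G' = 0x47 → acc = 0x4C
  'S' = 0x53 → acc = 0x1F
  'V' = 0x56 → acc = 0x49
  ',' = 0x2C → acc = 0x65
  '8' = 0x38 → acc = 0x5D
  '8' = 0x38 → acc = 0x65
  '4' = 0x34 → acc = 0x51
  '1' = 0x31 → acc = 0x60
  ',' = 0x2C → acc = 0x4C
  '2' = 0x32 → acc = 0x7E
  '.' = 0x2E → acc = 0x50
  '1' = 0x31 → acc = 0x61
  ',' = 0x2C → acc = 0x4D
  '7' = 0x37 → acc = 0x7A
Checksum = 0x7A.

7A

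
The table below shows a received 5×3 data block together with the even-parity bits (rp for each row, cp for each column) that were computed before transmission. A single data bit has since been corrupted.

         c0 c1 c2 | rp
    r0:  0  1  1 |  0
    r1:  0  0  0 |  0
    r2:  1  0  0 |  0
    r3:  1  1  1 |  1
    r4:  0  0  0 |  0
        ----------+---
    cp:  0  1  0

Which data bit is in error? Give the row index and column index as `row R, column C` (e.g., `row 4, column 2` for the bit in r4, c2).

Recompute each row's even parity and compare to rp:
  r0: data parity 0, sent rp 0 → ok
  r1: data parity 0, sent rp 0 → ok
  r2: data parity 1, sent rp 0 → mismatch
  r3: data parity 1, sent rp 1 → ok
  r4: data parity 0, sent rp 0 → ok
Recompute each column's even parity and compare to cp:
  c0: data parity 0, sent cp 0 → ok
  c1: data parity 0, sent cp 1 → mismatch
  c2: data parity 0, sent cp 0 → ok
Exactly one row (r2) and one column (c1) fail → the flipped bit is at their intersection.

row 2, column 1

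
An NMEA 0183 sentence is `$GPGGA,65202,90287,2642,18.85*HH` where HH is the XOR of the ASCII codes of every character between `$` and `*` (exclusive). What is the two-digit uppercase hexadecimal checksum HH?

79

XOR the ASCII codes of the payload characters:
  'G' = 0x47 → acc = 0x47
  'P' = 0x50 → acc = 0x17
  'G' = 0x47 → acc = 0x50
  'G' = 0x47 → acc = 0x17
  'A' = 0x41 → acc = 0x56
  ',' = 0x2C → acc = 0x7A
  '6' = 0x36 → acc = 0x4C
  '5' = 0x35 → acc = 0x79
  '2' = 0x32 → acc = 0x4B
  '0' = 0x30 → acc = 0x7B
  '2' = 0x32 → acc = 0x49
  ',' = 0x2C → acc = 0x65
  '9' = 0x39 → acc = 0x5C
  '0' = 0x30 → acc = 0x6C
  '2' = 0x32 → acc = 0x5E
  '8' = 0x38 → acc = 0x66
  '7' = 0x37 → acc = 0x51
  ',' = 0x2C → acc = 0x7D
  '2' = 0x32 → acc = 0x4F
  '6' = 0x36 → acc = 0x79
  '4' = 0x34 → acc = 0x4D
  '2' = 0x32 → acc = 0x7F
  ',' = 0x2C → acc = 0x53
  '1' = 0x31 → acc = 0x62
  '8' = 0x38 → acc = 0x5A
  '.' = 0x2E → acc = 0x74
  '8' = 0x38 → acc = 0x4C
  '5' = 0x35 → acc = 0x79
Checksum = 0x79.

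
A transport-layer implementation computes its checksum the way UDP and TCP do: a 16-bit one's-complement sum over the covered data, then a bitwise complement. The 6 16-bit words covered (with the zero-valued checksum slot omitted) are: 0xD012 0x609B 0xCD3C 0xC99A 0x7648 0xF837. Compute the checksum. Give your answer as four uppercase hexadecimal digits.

One's-complement addition (fold any carry out of bit 15 back into bit 0):
  0xD012 + 0x609B = 0x130AD → wrap carry → 0x30AE
  0x30AE + 0xCD3C = 0x0FDEA
  0xFDEA + 0xC99A = 0x1C784 → wrap carry → 0xC785
  0xC785 + 0x7648 = 0x13DCD → wrap carry → 0x3DCE
  0x3DCE + 0xF837 = 0x13605 → wrap carry → 0x3606
One's-complement sum = 0x3606.
Checksum = ~0x3606 & 0xFFFF = 0xC9F9.

C9F9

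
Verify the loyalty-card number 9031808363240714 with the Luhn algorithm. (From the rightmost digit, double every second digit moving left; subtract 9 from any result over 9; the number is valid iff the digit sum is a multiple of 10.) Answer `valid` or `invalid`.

From the right, keep odd positions and double even positions (subtract 9 from any doubled value over 9):
  doubled (positions 2,4,...): 2 0 4 3 7 7 6 9 → sum 38
  kept (positions 1,3,...): 4 7 4 3 3 0 1 0 → sum 22
Total = 60.
60 mod 10 = 0, so the number is valid.

valid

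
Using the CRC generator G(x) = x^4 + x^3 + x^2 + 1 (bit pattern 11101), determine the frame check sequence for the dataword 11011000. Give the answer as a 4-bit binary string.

0110

Append 4 zeros: 110110000000. Divide by 11101 (XOR where the leading bit is 1):
  pos 0: 11011 XOR 11101 = 00110
  pos 2: 11000 XOR 11101 = 00101
  pos 4: 10100 XOR 11101 = 01001
  pos 5: 10010 XOR 11101 = 01111
  pos 6: 11110 XOR 11101 = 00011
Remainder (last 4 bits) = 0110. This is the CRC / FCS.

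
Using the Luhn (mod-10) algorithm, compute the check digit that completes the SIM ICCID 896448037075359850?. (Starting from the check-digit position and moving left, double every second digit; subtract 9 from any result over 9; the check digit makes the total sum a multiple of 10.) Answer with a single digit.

Partial digits right→left: 0 5 8 9 5 3 5 7 0 7 3 0 8 4 4 6 9 8
Double every second digit counting from the check-digit position (so the 1st, 3rd, 5th, ... of the partial from the right).
  doubled (with −9 where >9): 0 7 1 1 0 6 7 8 9 → sum 39
  kept as-is: 5 9 3 7 7 0 4 6 8 → sum 49
Total = 39 + 49 = 88.
Check digit = (10 − (88 mod 10)) mod 10 = 2.

2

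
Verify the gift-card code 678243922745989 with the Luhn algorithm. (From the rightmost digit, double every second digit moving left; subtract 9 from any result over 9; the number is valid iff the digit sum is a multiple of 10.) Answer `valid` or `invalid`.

invalid

From the right, keep odd positions and double even positions (subtract 9 from any doubled value over 9):
  doubled (positions 2,4,...): 7 1 5 4 6 4 5 → sum 32
  kept (positions 1,3,...): 9 9 4 2 9 4 8 6 → sum 51
Total = 83.
83 mod 10 = 3, so the number is invalid.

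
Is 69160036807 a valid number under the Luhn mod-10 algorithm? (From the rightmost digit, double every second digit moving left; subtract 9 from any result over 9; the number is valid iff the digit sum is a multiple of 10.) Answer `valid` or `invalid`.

valid

From the right, keep odd positions and double even positions (subtract 9 from any doubled value over 9):
  doubled (positions 2,4,...): 0 3 0 3 9 → sum 15
  kept (positions 1,3,...): 7 8 3 0 1 6 → sum 25
Total = 40.
40 mod 10 = 0, so the number is valid.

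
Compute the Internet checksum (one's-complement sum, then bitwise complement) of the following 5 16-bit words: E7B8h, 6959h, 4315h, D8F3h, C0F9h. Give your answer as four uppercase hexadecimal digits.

One's-complement addition (fold any carry out of bit 15 back into bit 0):
  0xE7B8 + 0x6959 = 0x15111 → wrap carry → 0x5112
  0x5112 + 0x4315 = 0x09427
  0x9427 + 0xD8F3 = 0x16D1A → wrap carry → 0x6D1B
  0x6D1B + 0xC0F9 = 0x12E14 → wrap carry → 0x2E15
One's-complement sum = 0x2E15.
Checksum = ~0x2E15 & 0xFFFF = 0xD1EA.

D1EA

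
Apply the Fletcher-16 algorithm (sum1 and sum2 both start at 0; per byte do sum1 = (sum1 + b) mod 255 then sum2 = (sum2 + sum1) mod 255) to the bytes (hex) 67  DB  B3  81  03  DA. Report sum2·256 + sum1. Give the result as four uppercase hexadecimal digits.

Running sums (mod 255):
  after byte 0 (67): sum1=103, sum2=103
  after byte 1 (DB): sum1=67, sum2=170
  after byte 2 (B3): sum1=246, sum2=161
  after byte 3 (81): sum1=120, sum2=26
  after byte 4 (03): sum1=123, sum2=149
  after byte 5 (DA): sum1=86, sum2=235
Checksum = sum2·256 + sum1 = 235·256 + 86 = 60246 = 0xEB56.

EB56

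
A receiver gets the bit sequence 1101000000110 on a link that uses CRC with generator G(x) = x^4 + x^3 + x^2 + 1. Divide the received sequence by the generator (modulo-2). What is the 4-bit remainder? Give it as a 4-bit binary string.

Modulo-2 division of 1101000000110 by 11101:
  pos 0: 11010 XOR 11101 = 00111
  pos 2: 11100 XOR 11101 = 00001
  pos 6: 10001 XOR 11101 = 01100
  pos 7: 11001 XOR 11101 = 00100
Remainder = 1000 (nonzero — an error is detected).

1000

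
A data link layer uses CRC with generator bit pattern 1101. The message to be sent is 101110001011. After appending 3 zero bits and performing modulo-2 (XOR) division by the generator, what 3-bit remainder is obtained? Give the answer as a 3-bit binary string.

100

Append 3 zeros: 101110001011000. Divide by 1101 (XOR where the leading bit is 1):
  pos 0: 1011 XOR 1101 = 0110
  pos 1: 1101 XOR 1101 = 0000
  pos 8: 1011 XOR 1101 = 0110
  pos 9: 1100 XOR 1101 = 0001
Remainder (last 3 bits) = 100. This is the CRC / FCS.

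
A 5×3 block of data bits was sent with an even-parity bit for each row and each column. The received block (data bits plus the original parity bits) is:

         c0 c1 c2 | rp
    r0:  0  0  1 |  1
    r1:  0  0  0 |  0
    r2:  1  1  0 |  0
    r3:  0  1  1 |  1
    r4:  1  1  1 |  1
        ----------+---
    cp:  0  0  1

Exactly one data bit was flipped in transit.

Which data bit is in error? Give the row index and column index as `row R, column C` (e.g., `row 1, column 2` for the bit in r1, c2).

Recompute each row's even parity and compare to rp:
  r0: data parity 1, sent rp 1 → ok
  r1: data parity 0, sent rp 0 → ok
  r2: data parity 0, sent rp 0 → ok
  r3: data parity 0, sent rp 1 → mismatch
  r4: data parity 1, sent rp 1 → ok
Recompute each column's even parity and compare to cp:
  c0: data parity 0, sent cp 0 → ok
  c1: data parity 1, sent cp 0 → mismatch
  c2: data parity 1, sent cp 1 → ok
Exactly one row (r3) and one column (c1) fail → the flipped bit is at their intersection.

row 3, column 1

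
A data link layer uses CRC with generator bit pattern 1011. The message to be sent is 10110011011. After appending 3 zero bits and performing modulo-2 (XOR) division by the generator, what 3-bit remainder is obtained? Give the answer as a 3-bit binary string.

Append 3 zeros: 10110011011000. Divide by 1011 (XOR where the leading bit is 1):
  pos 0: 1011 XOR 1011 = 0000
  pos 6: 1101 XOR 1011 = 0110
  pos 7: 1101 XOR 1011 = 0110
  pos 8: 1100 XOR 1011 = 0111
  pos 9: 1110 XOR 1011 = 0101
  pos 10: 1010 XOR 1011 = 0001
Remainder (last 3 bits) = 001. This is the CRC / FCS.

001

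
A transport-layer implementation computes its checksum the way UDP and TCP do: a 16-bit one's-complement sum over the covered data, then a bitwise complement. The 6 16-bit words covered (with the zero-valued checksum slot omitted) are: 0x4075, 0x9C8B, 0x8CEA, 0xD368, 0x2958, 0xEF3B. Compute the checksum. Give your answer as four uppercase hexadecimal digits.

One's-complement addition (fold any carry out of bit 15 back into bit 0):
  0x4075 + 0x9C8B = 0x0DD00
  0xDD00 + 0x8CEA = 0x169EA → wrap carry → 0x69EB
  0x69EB + 0xD368 = 0x13D53 → wrap carry → 0x3D54
  0x3D54 + 0x2958 = 0x066AC
  0x66AC + 0xEF3B = 0x155E7 → wrap carry → 0x55E8
One's-complement sum = 0x55E8.
Checksum = ~0x55E8 & 0xFFFF = 0xAA17.

AA17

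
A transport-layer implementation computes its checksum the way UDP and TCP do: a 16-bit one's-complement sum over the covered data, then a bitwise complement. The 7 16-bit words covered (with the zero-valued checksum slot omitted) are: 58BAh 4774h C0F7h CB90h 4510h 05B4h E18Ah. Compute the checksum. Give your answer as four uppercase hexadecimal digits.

One's-complement addition (fold any carry out of bit 15 back into bit 0):
  0x58BA + 0x4774 = 0x0A02E
  0xA02E + 0xC0F7 = 0x16125 → wrap carry → 0x6126
  0x6126 + 0xCB90 = 0x12CB6 → wrap carry → 0x2CB7
  0x2CB7 + 0x4510 = 0x071C7
  0x71C7 + 0x05B4 = 0x0777B
  0x777B + 0xE18A = 0x15905 → wrap carry → 0x5906
One's-complement sum = 0x5906.
Checksum = ~0x5906 & 0xFFFF = 0xA6F9.

A6F9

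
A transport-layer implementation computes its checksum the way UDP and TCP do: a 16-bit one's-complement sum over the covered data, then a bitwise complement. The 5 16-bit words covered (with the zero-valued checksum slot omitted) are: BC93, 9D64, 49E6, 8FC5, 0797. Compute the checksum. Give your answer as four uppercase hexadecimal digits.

C4C4

One's-complement addition (fold any carry out of bit 15 back into bit 0):
  0xBC93 + 0x9D64 = 0x159F7 → wrap carry → 0x59F8
  0x59F8 + 0x49E6 = 0x0A3DE
  0xA3DE + 0x8FC5 = 0x133A3 → wrap carry → 0x33A4
  0x33A4 + 0x0797 = 0x03B3B
One's-complement sum = 0x3B3B.
Checksum = ~0x3B3B & 0xFFFF = 0xC4C4.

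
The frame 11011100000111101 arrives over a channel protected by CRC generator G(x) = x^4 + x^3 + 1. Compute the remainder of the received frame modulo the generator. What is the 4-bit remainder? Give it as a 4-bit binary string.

Modulo-2 division of 11011100000111101 by 11001:
  pos 0: 11011 XOR 11001 = 00010
  pos 3: 10100 XOR 11001 = 01101
  pos 4: 11010 XOR 11001 = 00011
  pos 7: 11001 XOR 11001 = 00000
  pos 12: 11101 XOR 11001 = 00100
Remainder = 0100 (nonzero — an error is detected).

0100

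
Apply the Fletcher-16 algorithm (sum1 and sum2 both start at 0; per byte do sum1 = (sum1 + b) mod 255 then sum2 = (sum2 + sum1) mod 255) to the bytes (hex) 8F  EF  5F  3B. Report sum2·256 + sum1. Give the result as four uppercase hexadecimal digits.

Running sums (mod 255):
  after byte 0 (8F): sum1=143, sum2=143
  after byte 1 (EF): sum1=127, sum2=15
  after byte 2 (5F): sum1=222, sum2=237
  after byte 3 (3B): sum1=26, sum2=8
Checksum = sum2·256 + sum1 = 8·256 + 26 = 2074 = 0x081A.

081A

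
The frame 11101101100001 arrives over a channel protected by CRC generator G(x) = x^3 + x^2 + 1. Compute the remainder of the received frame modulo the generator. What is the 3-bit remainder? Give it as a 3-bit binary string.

000

Modulo-2 division of 11101101100001 by 1101:
  pos 0: 1110 XOR 1101 = 0011
  pos 2: 1111 XOR 1101 = 0010
  pos 4: 1001 XOR 1101 = 0100
  pos 5: 1001 XOR 1101 = 0100
  pos 6: 1000 XOR 1101 = 0101
  pos 7: 1010 XOR 1101 = 0111
  pos 8: 1110 XOR 1101 = 0011
  pos 10: 1101 XOR 1101 = 0000
Remainder = 000 (zero — the frame passes the CRC check).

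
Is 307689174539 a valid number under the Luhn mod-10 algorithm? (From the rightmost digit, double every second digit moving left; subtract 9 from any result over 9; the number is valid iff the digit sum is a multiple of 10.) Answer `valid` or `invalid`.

From the right, keep odd positions and double even positions (subtract 9 from any doubled value over 9):
  doubled (positions 2,4,...): 6 8 2 7 5 6 → sum 34
  kept (positions 1,3,...): 9 5 7 9 6 0 → sum 36
Total = 70.
70 mod 10 = 0, so the number is valid.

valid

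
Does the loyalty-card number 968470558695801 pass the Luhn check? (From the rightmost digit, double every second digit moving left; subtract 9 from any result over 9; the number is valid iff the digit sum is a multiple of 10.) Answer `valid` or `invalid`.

invalid

From the right, keep odd positions and double even positions (subtract 9 from any doubled value over 9):
  doubled (positions 2,4,...): 0 1 3 1 0 8 3 → sum 16
  kept (positions 1,3,...): 1 8 9 8 5 7 8 9 → sum 55
Total = 71.
71 mod 10 = 1, so the number is invalid.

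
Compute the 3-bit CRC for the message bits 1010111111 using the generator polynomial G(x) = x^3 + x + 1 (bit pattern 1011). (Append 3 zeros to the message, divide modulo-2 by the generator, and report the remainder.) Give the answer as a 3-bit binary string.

000

Append 3 zeros: 1010111111000. Divide by 1011 (XOR where the leading bit is 1):
  pos 0: 1010 XOR 1011 = 0001
  pos 3: 1111 XOR 1011 = 0100
  pos 4: 1001 XOR 1011 = 0010
  pos 6: 1011 XOR 1011 = 0000
Remainder (last 3 bits) = 000. This is the CRC / FCS.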